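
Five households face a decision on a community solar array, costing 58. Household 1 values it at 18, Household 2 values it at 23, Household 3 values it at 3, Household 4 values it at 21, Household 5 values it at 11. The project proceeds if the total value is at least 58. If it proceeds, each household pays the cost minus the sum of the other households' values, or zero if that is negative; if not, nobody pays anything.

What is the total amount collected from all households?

8

Total value 76 ≥ cost 58, so it is built.
Household 1: others sum to 58; max(0, 58 - 58) = 0.
Household 2: others sum to 53; max(0, 58 - 53) = 5.
Household 3: others sum to 73; max(0, 58 - 73) = 0.
Household 4: others sum to 55; max(0, 58 - 55) = 3.
Household 5: others sum to 65; max(0, 58 - 65) = 0.
Total collected = 0 + 5 + 0 + 3 + 0 = 8.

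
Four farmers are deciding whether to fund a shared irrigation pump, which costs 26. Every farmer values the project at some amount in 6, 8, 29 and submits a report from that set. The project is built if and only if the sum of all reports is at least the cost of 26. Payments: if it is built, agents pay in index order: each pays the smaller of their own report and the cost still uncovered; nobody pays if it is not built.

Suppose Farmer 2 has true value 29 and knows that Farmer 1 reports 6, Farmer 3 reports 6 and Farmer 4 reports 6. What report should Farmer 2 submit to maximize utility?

Report 6: project not built, utility 0.
Report 8: project built, pays 8, utility 29 - 8 = 21.
Report 29: project built, pays 20, utility 29 - 20 = 9.
The best choice is 8 with utility 21.

8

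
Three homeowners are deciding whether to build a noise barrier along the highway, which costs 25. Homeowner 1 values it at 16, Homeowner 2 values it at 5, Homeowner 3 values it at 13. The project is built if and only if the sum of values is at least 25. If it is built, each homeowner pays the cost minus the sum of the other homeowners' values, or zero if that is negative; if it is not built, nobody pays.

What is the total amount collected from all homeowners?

11

Total value 34 ≥ cost 25, so it is built.
Homeowner 1: others sum to 18; max(0, 25 - 18) = 7.
Homeowner 2: others sum to 29; max(0, 25 - 29) = 0.
Homeowner 3: others sum to 21; max(0, 25 - 21) = 4.
Total collected = 7 + 0 + 4 = 11.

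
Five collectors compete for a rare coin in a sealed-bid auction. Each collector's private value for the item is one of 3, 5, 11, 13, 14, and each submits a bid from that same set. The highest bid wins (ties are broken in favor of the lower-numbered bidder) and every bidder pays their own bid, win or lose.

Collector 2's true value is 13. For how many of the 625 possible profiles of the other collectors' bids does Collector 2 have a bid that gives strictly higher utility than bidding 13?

487

Others bid (3, 3, 3, 3): truth gives 0; bid 5 gives 8 > 0. Violating.
Others bid (3, 3, 3, 5): truth gives 0; bid 5 gives 8 > 0. Violating.
Others bid (3, 3, 3, 11): truth gives 0; bid 11 gives 2 > 0. Violating.
Others bid (3, 3, 3, 14): truth gives -13; bid 14 gives -1 > -13. Violating.
Others bid (3, 3, 3, 13): truth gives 0; no alternative beats it.
Others bid (3, 3, 5, 13): truth gives 0; no alternative beats it.
(Checking all 625 profiles: 487 have a profitable deviation, 138 do not.)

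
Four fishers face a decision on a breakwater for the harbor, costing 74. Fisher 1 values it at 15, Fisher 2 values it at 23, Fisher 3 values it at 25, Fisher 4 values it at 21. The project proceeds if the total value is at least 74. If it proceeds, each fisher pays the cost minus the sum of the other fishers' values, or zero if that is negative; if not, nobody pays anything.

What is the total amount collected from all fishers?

Total value 84 ≥ cost 74, so it is built.
Fisher 1: others sum to 69; max(0, 74 - 69) = 5.
Fisher 2: others sum to 61; max(0, 74 - 61) = 13.
Fisher 3: others sum to 59; max(0, 74 - 59) = 15.
Fisher 4: others sum to 63; max(0, 74 - 63) = 11.
Total collected = 5 + 13 + 15 + 11 = 44.

44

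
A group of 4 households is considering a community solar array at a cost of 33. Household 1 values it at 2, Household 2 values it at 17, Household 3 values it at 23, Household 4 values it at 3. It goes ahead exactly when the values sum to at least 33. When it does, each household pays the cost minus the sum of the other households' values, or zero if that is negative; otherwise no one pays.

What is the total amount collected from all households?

16

Total value 45 ≥ cost 33, so it is built.
Household 1: others sum to 43; max(0, 33 - 43) = 0.
Household 2: others sum to 28; max(0, 33 - 28) = 5.
Household 3: others sum to 22; max(0, 33 - 22) = 11.
Household 4: others sum to 42; max(0, 33 - 42) = 0.
Total collected = 0 + 5 + 11 + 0 = 16.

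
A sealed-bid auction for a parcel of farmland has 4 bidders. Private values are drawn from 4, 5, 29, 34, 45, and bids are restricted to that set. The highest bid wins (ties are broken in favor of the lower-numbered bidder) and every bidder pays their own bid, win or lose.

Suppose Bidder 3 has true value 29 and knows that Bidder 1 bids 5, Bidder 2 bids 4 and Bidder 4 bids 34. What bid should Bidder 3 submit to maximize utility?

Bid 4: loses but pays 4, utility -4.
Bid 5: loses but pays 5, utility -5.
Bid 29: loses but pays 29, utility -29.
Bid 34: wins, pays 34, utility 29 - 34 = -5.
Bid 45: wins, pays 45, utility 29 - 45 = -16.
The best choice is 4 with utility -4.

4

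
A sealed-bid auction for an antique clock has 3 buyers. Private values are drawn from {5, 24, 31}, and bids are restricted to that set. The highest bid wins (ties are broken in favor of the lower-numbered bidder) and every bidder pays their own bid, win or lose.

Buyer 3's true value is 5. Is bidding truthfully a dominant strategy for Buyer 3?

Check each profile of the others' bids and compare truth against every alternative bid.
Others bid (5, 24): truth gives -5, best alternative gives -24.
Others bid (5, 31): truth gives -5, best alternative gives -24.
Others bid (24, 5): truth gives -5, best alternative gives -24.
Others bid (24, 24): truth gives -5, best alternative gives -24.
Others bid (24, 31): truth gives -5, best alternative gives -24.
Others bid (31, 5): truth gives -5, best alternative gives -24.
(Remaining 3 profiles checked similarly; truth is weakly best in each.)
In every case the truthful bid is at least as good as any alternative, so it is a dominant strategy.

Yes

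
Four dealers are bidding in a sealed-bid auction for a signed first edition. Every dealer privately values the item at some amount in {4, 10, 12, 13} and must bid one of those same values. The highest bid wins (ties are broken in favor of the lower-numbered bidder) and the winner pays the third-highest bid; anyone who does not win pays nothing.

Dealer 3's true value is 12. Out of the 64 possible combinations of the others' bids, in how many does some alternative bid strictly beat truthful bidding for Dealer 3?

Others bid (4, 4, 13): truth gives 0; bid 13 gives 8 > 0. Violating.
Others bid (4, 10, 13): truth gives 0; bid 13 gives 2 > 0. Violating.
Others bid (4, 12, 4): truth gives 0; bid 13 gives 8 > 0. Violating.
Others bid (4, 12, 10): truth gives 0; bid 13 gives 2 > 0. Violating.
Others bid (4, 4, 4): truth gives 8; no alternative beats it.
Others bid (4, 4, 10): truth gives 8; no alternative beats it.
(Checking all 64 profiles: 12 have a profitable deviation, 52 do not.)

12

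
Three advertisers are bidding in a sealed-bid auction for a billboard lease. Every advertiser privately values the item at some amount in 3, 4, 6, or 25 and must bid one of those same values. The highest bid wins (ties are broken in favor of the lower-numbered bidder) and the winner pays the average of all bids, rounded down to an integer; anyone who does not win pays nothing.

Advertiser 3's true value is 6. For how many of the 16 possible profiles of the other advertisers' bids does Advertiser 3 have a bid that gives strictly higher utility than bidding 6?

1

Others bid (3, 3): truth gives 2; bid 4 gives 3 > 2. Violating.
Others bid (3, 4): truth gives 2; no alternative beats it.
Others bid (3, 6): truth gives 0; no alternative beats it.
(Checking all 16 profiles: 1 has a profitable deviation, 15 do not.)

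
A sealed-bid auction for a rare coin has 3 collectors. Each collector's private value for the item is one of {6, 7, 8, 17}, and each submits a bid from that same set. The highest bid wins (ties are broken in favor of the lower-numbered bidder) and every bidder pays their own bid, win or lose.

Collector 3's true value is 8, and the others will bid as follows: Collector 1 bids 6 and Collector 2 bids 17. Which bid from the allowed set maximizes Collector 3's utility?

6

Bid 6: loses but pays 6, utility -6.
Bid 7: loses but pays 7, utility -7.
Bid 8: loses but pays 8, utility -8.
Bid 17: loses but pays 17, utility -17.
The best choice is 6 with utility -6.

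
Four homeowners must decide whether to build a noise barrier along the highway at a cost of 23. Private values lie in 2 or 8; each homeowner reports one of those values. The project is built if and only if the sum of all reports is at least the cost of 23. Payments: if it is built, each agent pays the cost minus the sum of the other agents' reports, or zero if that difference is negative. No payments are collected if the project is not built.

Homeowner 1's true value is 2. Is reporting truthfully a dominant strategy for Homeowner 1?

Check each profile of the others' reports and compare truth against every alternative report.
Others report (2, 8, 8): truth gives 0, best alternative gives -3.
Others report (8, 2, 8): truth gives 0, best alternative gives -3.
Others report (8, 8, 2): truth gives 0, best alternative gives -3.
Others report (8, 8, 8): truth gives 2, best alternative gives 2.
Others report (2, 2, 2): truth gives 0, best alternative gives 0.
Others report (2, 2, 8): truth gives 0, best alternative gives 0.
(Remaining 2 profiles checked similarly; truth is weakly best in each.)
In every case the truthful report is at least as good as any alternative, so it is a dominant strategy.

Yes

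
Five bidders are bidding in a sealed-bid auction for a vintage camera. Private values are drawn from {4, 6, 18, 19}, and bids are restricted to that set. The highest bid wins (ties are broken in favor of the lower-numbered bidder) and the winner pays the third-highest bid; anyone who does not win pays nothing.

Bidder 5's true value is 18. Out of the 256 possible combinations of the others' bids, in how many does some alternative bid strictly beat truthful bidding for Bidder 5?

Others bid (4, 4, 4, 18): truth gives 0; bid 19 gives 14 > 0. Violating.
Others bid (4, 4, 6, 18): truth gives 0; bid 19 gives 12 > 0. Violating.
Others bid (4, 4, 18, 4): truth gives 0; bid 19 gives 14 > 0. Violating.
Others bid (4, 4, 18, 6): truth gives 0; bid 19 gives 12 > 0. Violating.
Others bid (4, 4, 4, 4): truth gives 14; no alternative beats it.
Others bid (4, 4, 4, 6): truth gives 14; no alternative beats it.
(Checking all 256 profiles: 32 have a profitable deviation, 224 do not.)

32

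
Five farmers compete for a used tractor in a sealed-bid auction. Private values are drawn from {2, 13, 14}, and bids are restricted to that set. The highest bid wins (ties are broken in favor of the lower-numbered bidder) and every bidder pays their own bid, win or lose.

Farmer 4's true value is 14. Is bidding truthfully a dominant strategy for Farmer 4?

Consider the case where Farmer 1 bids 2, Farmer 2 bids 2, Farmer 3 bids 2 and Farmer 5 bids 2.
Truthful bid 14: wins, pays 14, utility 14 - 14 = 0.
Bid 13 instead: wins, pays 13, utility 14 - 13 = 1.
Since 1 > 0, bidding 13 is strictly better here, so truthful bidding is not dominant.

No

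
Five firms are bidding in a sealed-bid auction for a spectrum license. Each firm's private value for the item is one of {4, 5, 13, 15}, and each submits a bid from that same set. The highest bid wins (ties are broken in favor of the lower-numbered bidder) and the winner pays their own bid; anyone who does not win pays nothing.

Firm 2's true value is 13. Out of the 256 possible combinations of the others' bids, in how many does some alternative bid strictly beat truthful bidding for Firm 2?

Others bid (4, 4, 4, 4): truth gives 0; bid 5 gives 8 > 0. Violating.
Others bid (4, 4, 4, 5): truth gives 0; bid 5 gives 8 > 0. Violating.
Others bid (4, 4, 5, 4): truth gives 0; bid 5 gives 8 > 0. Violating.
Others bid (4, 4, 5, 5): truth gives 0; bid 5 gives 8 > 0. Violating.
Others bid (4, 4, 4, 13): truth gives 0; no alternative beats it.
Others bid (4, 4, 4, 15): truth gives 0; no alternative beats it.
(Checking all 256 profiles: 8 have a profitable deviation, 248 do not.)

8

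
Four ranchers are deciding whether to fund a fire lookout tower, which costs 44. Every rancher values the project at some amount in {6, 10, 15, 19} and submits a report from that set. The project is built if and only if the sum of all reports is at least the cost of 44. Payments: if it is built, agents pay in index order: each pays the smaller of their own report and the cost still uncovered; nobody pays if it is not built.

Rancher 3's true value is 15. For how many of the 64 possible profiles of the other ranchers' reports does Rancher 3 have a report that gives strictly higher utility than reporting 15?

Others report (6, 10, 19): truth gives 0; report 10 gives 5 > 0. Violating.
Others report (6, 15, 15): truth gives 0; report 10 gives 5 > 0. Violating.
Others report (6, 15, 19): truth gives 0; report 6 gives 9 > 0. Violating.
Others report (6, 19, 10): truth gives 0; report 10 gives 5 > 0. Violating.
Others report (6, 6, 6): truth gives 0; no alternative beats it.
Others report (6, 6, 10): truth gives 0; no alternative beats it.
(Checking all 64 profiles: 40 have a profitable deviation, 24 do not.)

40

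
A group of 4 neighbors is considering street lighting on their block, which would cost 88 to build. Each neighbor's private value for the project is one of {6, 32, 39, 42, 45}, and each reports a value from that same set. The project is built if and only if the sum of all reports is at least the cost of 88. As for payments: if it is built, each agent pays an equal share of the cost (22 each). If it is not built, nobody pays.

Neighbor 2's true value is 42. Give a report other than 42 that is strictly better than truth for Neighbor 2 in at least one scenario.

Suppose Neighbor 1 reports 6, Neighbor 3 reports 6 and Neighbor 4 reports 32.
Report 42: project not built, utility 0.
Report 45: project built, pays 22, utility 42 - 22 = 20.
So reporting 45 beats truth here (20 > 0).

45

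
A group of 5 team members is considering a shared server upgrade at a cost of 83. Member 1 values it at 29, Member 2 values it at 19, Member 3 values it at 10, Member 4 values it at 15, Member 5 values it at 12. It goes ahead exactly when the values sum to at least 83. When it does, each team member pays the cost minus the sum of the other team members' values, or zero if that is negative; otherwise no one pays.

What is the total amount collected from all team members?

75

Total value 85 ≥ cost 83, so it is built.
Member 1: others sum to 56; max(0, 83 - 56) = 27.
Member 2: others sum to 66; max(0, 83 - 66) = 17.
Member 3: others sum to 75; max(0, 83 - 75) = 8.
Member 4: others sum to 70; max(0, 83 - 70) = 13.
Member 5: others sum to 73; max(0, 83 - 73) = 10.
Total collected = 27 + 17 + 8 + 13 + 10 = 75.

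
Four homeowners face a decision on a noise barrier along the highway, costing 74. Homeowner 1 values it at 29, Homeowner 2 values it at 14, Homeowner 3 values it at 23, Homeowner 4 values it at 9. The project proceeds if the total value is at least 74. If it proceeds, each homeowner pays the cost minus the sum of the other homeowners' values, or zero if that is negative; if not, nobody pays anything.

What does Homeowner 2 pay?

13

Total value 75 ≥ cost 74, so the project is built.
The other homeowners' values sum to 61.
Cost minus that sum is 74 - 61 = 13.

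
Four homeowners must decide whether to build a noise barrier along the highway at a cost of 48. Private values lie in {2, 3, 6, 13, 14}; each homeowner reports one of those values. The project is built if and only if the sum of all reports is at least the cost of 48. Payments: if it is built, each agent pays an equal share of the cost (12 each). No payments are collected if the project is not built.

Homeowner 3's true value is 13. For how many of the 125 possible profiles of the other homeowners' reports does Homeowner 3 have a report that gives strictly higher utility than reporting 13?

3

Others report (6, 14, 14): truth gives 0; report 14 gives 1 > 0. Violating.
Others report (14, 6, 14): truth gives 0; report 14 gives 1 > 0. Violating.
Others report (14, 14, 6): truth gives 0; report 14 gives 1 > 0. Violating.
Others report (2, 2, 2): truth gives 0; no alternative beats it.
Others report (2, 2, 3): truth gives 0; no alternative beats it.
(Checking all 125 profiles: 3 have a profitable deviation, 122 do not.)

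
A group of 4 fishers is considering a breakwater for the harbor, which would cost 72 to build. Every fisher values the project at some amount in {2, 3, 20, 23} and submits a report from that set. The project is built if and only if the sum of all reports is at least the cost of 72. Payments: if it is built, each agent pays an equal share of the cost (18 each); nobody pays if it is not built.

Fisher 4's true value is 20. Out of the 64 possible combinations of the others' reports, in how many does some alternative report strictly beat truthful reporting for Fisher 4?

Others report (3, 23, 23): truth gives 0; report 23 gives 2 > 0. Violating.
Others report (23, 3, 23): truth gives 0; report 23 gives 2 > 0. Violating.
Others report (23, 23, 3): truth gives 0; report 23 gives 2 > 0. Violating.
Others report (2, 2, 2): truth gives 0; no alternative beats it.
Others report (2, 2, 3): truth gives 0; no alternative beats it.
(Checking all 64 profiles: 3 have a profitable deviation, 61 do not.)

3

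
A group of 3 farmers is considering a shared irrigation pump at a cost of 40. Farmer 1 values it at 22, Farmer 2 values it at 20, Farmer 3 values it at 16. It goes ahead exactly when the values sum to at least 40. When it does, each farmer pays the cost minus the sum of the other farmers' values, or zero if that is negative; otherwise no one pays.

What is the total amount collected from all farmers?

Total value 58 ≥ cost 40, so it is built.
Farmer 1: others sum to 36; max(0, 40 - 36) = 4.
Farmer 2: others sum to 38; max(0, 40 - 38) = 2.
Farmer 3: others sum to 42; max(0, 40 - 42) = 0.
Total collected = 4 + 2 + 0 = 6.

6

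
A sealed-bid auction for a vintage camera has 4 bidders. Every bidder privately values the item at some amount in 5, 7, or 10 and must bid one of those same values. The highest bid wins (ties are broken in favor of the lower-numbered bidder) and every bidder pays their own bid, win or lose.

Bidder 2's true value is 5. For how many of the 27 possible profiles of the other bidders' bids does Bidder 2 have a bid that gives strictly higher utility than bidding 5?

4

Others bid (5, 5, 5): truth gives -5; bid 7 gives -2 > -5. Violating.
Others bid (5, 5, 7): truth gives -5; bid 7 gives -2 > -5. Violating.
Others bid (5, 7, 5): truth gives -5; bid 7 gives -2 > -5. Violating.
Others bid (5, 7, 7): truth gives -5; bid 7 gives -2 > -5. Violating.
Others bid (5, 5, 10): truth gives -5; no alternative beats it.
Others bid (5, 7, 10): truth gives -5; no alternative beats it.
(Checking all 27 profiles: 4 have a profitable deviation, 23 do not.)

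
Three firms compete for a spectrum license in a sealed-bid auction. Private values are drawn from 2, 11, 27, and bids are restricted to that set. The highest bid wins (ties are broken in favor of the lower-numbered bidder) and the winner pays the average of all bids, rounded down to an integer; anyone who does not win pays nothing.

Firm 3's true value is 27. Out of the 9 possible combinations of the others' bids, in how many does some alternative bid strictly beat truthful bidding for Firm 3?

Others bid (2, 2): truth gives 17; bid 11 gives 22 > 17. Violating.
Others bid (2, 11): truth gives 14; no alternative beats it.
Others bid (2, 27): truth gives 0; no alternative beats it.
(Checking all 9 profiles: 1 has a profitable deviation, 8 do not.)

1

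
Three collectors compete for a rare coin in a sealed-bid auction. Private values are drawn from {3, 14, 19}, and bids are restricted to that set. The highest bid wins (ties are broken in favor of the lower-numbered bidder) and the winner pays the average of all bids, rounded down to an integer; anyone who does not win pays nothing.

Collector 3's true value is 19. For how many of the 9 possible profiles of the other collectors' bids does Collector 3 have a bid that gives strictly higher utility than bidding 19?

Others bid (3, 3): truth gives 11; bid 14 gives 13 > 11. Violating.
Others bid (3, 14): truth gives 7; no alternative beats it.
Others bid (3, 19): truth gives 0; no alternative beats it.
(Checking all 9 profiles: 1 has a profitable deviation, 8 do not.)

1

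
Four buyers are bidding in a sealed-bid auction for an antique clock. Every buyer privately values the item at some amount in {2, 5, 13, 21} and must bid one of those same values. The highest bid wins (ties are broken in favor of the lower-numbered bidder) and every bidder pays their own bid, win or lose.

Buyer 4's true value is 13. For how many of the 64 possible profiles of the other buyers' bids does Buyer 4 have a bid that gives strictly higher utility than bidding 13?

Others bid (2, 2, 2): truth gives 0; bid 5 gives 8 > 0. Violating.
Others bid (2, 2, 13): truth gives -13; bid 2 gives -2 > -13. Violating.
Others bid (2, 2, 21): truth gives -13; bid 2 gives -2 > -13. Violating.
Others bid (2, 5, 13): truth gives -13; bid 2 gives -2 > -13. Violating.
Others bid (2, 2, 5): truth gives 0; no alternative beats it.
Others bid (2, 5, 2): truth gives 0; no alternative beats it.
(Checking all 64 profiles: 57 have a profitable deviation, 7 do not.)

57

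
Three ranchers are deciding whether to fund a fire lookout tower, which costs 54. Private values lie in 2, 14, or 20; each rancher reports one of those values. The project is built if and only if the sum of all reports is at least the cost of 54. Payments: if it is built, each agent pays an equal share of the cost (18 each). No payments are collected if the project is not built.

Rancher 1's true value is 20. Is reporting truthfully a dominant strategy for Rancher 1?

Yes

Check each profile of the others' reports and compare truth against every alternative report.
Others report (14, 20): truth gives 2, best alternative gives 0.
Others report (20, 14): truth gives 2, best alternative gives 0.
Others report (20, 20): truth gives 2, best alternative gives 2.
Others report (2, 2): truth gives 0, best alternative gives 0.
Others report (2, 14): truth gives 0, best alternative gives 0.
Others report (2, 20): truth gives 0, best alternative gives 0.
(Remaining 3 profiles checked similarly; truth is weakly best in each.)
In every case the truthful report is at least as good as any alternative, so it is a dominant strategy.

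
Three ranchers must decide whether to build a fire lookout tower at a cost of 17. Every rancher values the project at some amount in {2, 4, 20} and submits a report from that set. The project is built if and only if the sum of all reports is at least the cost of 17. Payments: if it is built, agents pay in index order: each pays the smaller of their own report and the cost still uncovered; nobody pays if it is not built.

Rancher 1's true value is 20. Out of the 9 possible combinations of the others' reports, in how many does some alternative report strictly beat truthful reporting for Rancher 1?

5

Others report (2, 20): truth gives 3; report 2 gives 18 > 3. Violating.
Others report (4, 20): truth gives 3; report 2 gives 18 > 3. Violating.
Others report (20, 2): truth gives 3; report 2 gives 18 > 3. Violating.
Others report (20, 4): truth gives 3; report 2 gives 18 > 3. Violating.
Others report (2, 2): truth gives 3; no alternative beats it.
Others report (2, 4): truth gives 3; no alternative beats it.
(Checking all 9 profiles: 5 have a profitable deviation, 4 do not.)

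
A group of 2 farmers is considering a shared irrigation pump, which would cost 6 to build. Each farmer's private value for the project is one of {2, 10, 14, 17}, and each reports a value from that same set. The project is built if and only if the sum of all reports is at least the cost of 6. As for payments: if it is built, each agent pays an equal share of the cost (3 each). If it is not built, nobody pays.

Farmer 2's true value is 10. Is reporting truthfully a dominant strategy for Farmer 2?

Yes

Check each profile of the others' reports and compare truth against every alternative report.
Others report (2): truth gives 7, best alternative gives 7.
Others report (10): truth gives 7, best alternative gives 7.
Others report (14): truth gives 7, best alternative gives 7.
Others report (17): truth gives 7, best alternative gives 7.
In every case the truthful report is at least as good as any alternative, so it is a dominant strategy.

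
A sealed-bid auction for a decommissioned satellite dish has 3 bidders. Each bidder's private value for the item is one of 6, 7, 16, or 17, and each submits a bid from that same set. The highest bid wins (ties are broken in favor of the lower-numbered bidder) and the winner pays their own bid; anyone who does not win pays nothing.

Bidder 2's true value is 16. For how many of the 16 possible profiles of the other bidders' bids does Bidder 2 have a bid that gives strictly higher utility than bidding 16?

Others bid (6, 6): truth gives 0; bid 7 gives 9 > 0. Violating.
Others bid (6, 7): truth gives 0; bid 7 gives 9 > 0. Violating.
Others bid (6, 16): truth gives 0; no alternative beats it.
Others bid (6, 17): truth gives 0; no alternative beats it.
(Checking all 16 profiles: 2 have a profitable deviation, 14 do not.)

2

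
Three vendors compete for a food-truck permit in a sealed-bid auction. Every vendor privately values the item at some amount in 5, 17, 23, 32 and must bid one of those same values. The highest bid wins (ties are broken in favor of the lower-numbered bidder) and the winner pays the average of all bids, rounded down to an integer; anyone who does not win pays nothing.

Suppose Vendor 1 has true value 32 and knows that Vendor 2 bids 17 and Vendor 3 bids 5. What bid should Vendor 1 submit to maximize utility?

17

Bid 5: loses, pays 0, utility 0.
Bid 17: wins, pays 13, utility 32 - 13 = 19.
Bid 23: wins, pays 15, utility 32 - 15 = 17.
Bid 32: wins, pays 18, utility 32 - 18 = 14.
The best choice is 17 with utility 19.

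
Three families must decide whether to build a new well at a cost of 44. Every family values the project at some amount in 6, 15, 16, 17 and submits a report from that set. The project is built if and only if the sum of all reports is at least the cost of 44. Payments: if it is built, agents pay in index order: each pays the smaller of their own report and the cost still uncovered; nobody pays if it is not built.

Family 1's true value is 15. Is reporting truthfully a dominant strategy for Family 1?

Yes

Check each profile of the others' reports and compare truth against every alternative report.
Others report (6, 6): truth gives 0, best alternative gives 0.
Others report (6, 15): truth gives 0, best alternative gives 0.
Others report (6, 16): truth gives 0, best alternative gives 0.
Others report (6, 17): truth gives 0, best alternative gives 0.
Others report (15, 6): truth gives 0, best alternative gives 0.
Others report (15, 15): truth gives 0, best alternative gives 0.
(Remaining 10 profiles checked similarly; truth is weakly best in each.)
In every case the truthful report is at least as good as any alternative, so it is a dominant strategy.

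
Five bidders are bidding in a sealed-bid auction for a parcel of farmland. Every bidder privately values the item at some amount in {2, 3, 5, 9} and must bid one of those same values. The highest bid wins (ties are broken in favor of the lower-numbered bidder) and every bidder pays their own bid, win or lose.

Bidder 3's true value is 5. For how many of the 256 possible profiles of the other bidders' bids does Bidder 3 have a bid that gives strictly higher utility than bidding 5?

224

Others bid (2, 2, 2, 2): truth gives 0; bid 3 gives 2 > 0. Violating.
Others bid (2, 2, 2, 3): truth gives 0; bid 3 gives 2 > 0. Violating.
Others bid (2, 2, 2, 9): truth gives -5; bid 2 gives -2 > -5. Violating.
Others bid (2, 2, 3, 2): truth gives 0; bid 3 gives 2 > 0. Violating.
Others bid (2, 2, 2, 5): truth gives 0; no alternative beats it.
Others bid (2, 2, 3, 5): truth gives 0; no alternative beats it.
(Checking all 256 profiles: 224 have a profitable deviation, 32 do not.)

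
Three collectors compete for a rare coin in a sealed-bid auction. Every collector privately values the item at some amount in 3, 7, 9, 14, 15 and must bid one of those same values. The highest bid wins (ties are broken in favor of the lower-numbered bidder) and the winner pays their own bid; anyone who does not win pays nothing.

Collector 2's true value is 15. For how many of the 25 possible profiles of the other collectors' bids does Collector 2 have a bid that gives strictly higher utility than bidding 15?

12

Others bid (3, 3): truth gives 0; bid 7 gives 8 > 0. Violating.
Others bid (3, 7): truth gives 0; bid 7 gives 8 > 0. Violating.
Others bid (3, 9): truth gives 0; bid 9 gives 6 > 0. Violating.
Others bid (3, 14): truth gives 0; bid 14 gives 1 > 0. Violating.
Others bid (3, 15): truth gives 0; no alternative beats it.
Others bid (7, 15): truth gives 0; no alternative beats it.
(Checking all 25 profiles: 12 have a profitable deviation, 13 do not.)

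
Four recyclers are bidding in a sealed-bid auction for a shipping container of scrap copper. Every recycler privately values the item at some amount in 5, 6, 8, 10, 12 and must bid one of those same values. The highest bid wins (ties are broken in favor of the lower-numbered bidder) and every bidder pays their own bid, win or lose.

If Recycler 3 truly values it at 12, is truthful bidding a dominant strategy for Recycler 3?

No

Consider the case where Recycler 1 bids 5, Recycler 2 bids 5 and Recycler 4 bids 5.
Truthful bid 12: wins, pays 12, utility 12 - 12 = 0.
Bid 6 instead: wins, pays 6, utility 12 - 6 = 6.
Since 6 > 0, bidding 6 is strictly better here, so truthful bidding is not dominant.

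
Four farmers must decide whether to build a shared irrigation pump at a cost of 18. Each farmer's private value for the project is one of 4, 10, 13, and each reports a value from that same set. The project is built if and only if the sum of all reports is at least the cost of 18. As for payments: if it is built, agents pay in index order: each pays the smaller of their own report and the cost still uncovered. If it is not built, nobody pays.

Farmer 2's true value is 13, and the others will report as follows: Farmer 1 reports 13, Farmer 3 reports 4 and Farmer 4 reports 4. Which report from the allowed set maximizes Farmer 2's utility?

4

Report 4: project built, pays 4, utility 13 - 4 = 9.
Report 10: project built, pays 5, utility 13 - 5 = 8.
Report 13: project built, pays 5, utility 13 - 5 = 8.
The best choice is 4 with utility 9.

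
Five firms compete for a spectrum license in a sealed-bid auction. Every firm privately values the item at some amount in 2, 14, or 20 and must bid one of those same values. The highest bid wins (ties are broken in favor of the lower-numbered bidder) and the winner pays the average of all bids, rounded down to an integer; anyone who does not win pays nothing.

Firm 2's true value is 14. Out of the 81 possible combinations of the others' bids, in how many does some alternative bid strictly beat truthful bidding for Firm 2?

Others bid (2, 2, 2, 20): truth gives 0; bid 20 gives 5 > 0. Violating.
Others bid (2, 2, 14, 20): truth gives 0; bid 20 gives 3 > 0. Violating.
Others bid (2, 2, 20, 2): truth gives 0; bid 20 gives 5 > 0. Violating.
Others bid (2, 2, 20, 14): truth gives 0; bid 20 gives 3 > 0. Violating.
Others bid (2, 2, 2, 2): truth gives 10; no alternative beats it.
Others bid (2, 2, 2, 14): truth gives 8; no alternative beats it.
(Checking all 81 profiles: 22 have a profitable deviation, 59 do not.)

22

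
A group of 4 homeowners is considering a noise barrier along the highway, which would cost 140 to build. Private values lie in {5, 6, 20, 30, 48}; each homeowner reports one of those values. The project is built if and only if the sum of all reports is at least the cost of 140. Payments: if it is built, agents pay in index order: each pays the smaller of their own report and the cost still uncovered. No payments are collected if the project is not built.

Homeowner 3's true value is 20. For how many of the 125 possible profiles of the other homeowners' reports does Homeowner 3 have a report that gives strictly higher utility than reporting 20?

1

Others report (48, 48, 48): truth gives 0; report 5 gives 15 > 0. Violating.
Others report (5, 5, 5): truth gives 0; no alternative beats it.
Others report (5, 5, 6): truth gives 0; no alternative beats it.
(Checking all 125 profiles: 1 has a profitable deviation, 124 do not.)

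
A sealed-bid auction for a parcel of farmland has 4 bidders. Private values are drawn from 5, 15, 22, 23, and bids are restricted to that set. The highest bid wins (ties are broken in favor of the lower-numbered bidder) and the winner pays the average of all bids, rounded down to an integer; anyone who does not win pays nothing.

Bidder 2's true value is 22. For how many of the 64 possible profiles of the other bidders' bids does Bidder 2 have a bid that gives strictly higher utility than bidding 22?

Others bid (5, 5, 5): truth gives 13; bid 15 gives 15 > 13. Violating.
Others bid (5, 5, 15): truth gives 11; bid 15 gives 12 > 11. Violating.
Others bid (5, 5, 23): truth gives 0; bid 23 gives 8 > 0. Violating.
Others bid (5, 15, 5): truth gives 11; bid 15 gives 12 > 11. Violating.
Others bid (5, 5, 22): truth gives 9; no alternative beats it.
Others bid (5, 15, 22): truth gives 6; no alternative beats it.
(Checking all 64 profiles: 30 have a profitable deviation, 34 do not.)

30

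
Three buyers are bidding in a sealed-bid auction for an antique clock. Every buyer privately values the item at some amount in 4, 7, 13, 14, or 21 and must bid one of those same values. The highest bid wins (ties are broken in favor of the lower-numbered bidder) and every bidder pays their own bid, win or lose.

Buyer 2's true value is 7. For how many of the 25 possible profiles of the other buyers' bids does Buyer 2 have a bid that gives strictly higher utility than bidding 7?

23

Others bid (4, 13): truth gives -7; bid 4 gives -4 > -7. Violating.
Others bid (4, 14): truth gives -7; bid 4 gives -4 > -7. Violating.
Others bid (4, 21): truth gives -7; bid 4 gives -4 > -7. Violating.
Others bid (7, 4): truth gives -7; bid 4 gives -4 > -7. Violating.
Others bid (4, 4): truth gives 0; no alternative beats it.
Others bid (4, 7): truth gives 0; no alternative beats it.
(Checking all 25 profiles: 23 have a profitable deviation, 2 do not.)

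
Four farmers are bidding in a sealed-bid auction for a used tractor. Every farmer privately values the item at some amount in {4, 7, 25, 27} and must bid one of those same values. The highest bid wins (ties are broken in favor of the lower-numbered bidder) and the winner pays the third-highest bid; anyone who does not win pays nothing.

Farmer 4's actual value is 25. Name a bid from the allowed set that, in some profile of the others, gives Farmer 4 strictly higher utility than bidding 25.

Suppose Farmer 1 bids 4, Farmer 2 bids 4 and Farmer 3 bids 25.
Bid 25: loses, pays 0, utility 0.
Bid 27: wins, pays 4, utility 25 - 4 = 21.
So bidding 27 beats truth here (21 > 0).

27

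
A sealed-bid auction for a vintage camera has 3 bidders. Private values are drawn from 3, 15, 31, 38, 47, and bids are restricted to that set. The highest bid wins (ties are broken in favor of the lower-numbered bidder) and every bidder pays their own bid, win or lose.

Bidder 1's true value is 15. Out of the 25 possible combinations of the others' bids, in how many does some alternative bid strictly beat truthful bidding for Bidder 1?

22

Others bid (3, 3): truth gives 0; bid 3 gives 12 > 0. Violating.
Others bid (3, 31): truth gives -15; bid 3 gives -3 > -15. Violating.
Others bid (3, 38): truth gives -15; bid 3 gives -3 > -15. Violating.
Others bid (3, 47): truth gives -15; bid 3 gives -3 > -15. Violating.
Others bid (3, 15): truth gives 0; no alternative beats it.
Others bid (15, 3): truth gives 0; no alternative beats it.
(Checking all 25 profiles: 22 have a profitable deviation, 3 do not.)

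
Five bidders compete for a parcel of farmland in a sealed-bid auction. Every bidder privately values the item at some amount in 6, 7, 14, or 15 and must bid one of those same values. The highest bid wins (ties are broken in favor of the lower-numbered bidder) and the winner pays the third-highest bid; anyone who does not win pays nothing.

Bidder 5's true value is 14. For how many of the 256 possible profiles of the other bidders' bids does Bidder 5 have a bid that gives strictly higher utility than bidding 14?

32

Others bid (6, 6, 6, 14): truth gives 0; bid 15 gives 8 > 0. Violating.
Others bid (6, 6, 7, 14): truth gives 0; bid 15 gives 7 > 0. Violating.
Others bid (6, 6, 14, 6): truth gives 0; bid 15 gives 8 > 0. Violating.
Others bid (6, 6, 14, 7): truth gives 0; bid 15 gives 7 > 0. Violating.
Others bid (6, 6, 6, 6): truth gives 8; no alternative beats it.
Others bid (6, 6, 6, 7): truth gives 8; no alternative beats it.
(Checking all 256 profiles: 32 have a profitable deviation, 224 do not.)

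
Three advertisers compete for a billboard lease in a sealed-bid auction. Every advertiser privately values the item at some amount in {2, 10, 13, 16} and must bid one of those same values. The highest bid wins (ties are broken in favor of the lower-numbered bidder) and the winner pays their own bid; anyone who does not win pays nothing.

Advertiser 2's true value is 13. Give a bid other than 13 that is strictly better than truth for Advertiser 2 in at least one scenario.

Suppose Advertiser 1 bids 2 and Advertiser 3 bids 2.
Bid 13: wins, pays 13, utility 13 - 13 = 0.
Bid 10: wins, pays 10, utility 13 - 10 = 3.
So bidding 10 beats truth here (3 > 0).

10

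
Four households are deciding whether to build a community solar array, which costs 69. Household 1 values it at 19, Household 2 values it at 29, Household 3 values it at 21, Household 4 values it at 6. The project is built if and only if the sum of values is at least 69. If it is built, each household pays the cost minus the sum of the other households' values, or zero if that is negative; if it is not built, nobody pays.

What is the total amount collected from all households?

Total value 75 ≥ cost 69, so it is built.
Household 1: others sum to 56; max(0, 69 - 56) = 13.
Household 2: others sum to 46; max(0, 69 - 46) = 23.
Household 3: others sum to 54; max(0, 69 - 54) = 15.
Household 4: others sum to 69; max(0, 69 - 69) = 0.
Total collected = 13 + 23 + 15 + 0 = 51.

51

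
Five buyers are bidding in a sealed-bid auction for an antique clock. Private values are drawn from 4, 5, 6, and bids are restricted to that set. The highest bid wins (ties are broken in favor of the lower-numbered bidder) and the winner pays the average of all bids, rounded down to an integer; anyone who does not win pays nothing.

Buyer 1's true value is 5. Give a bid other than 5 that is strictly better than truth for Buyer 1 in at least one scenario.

Suppose Buyer 2 bids 4, Buyer 3 bids 4, Buyer 4 bids 4 and Buyer 5 bids 6.
Bid 5: loses, pays 0, utility 0.
Bid 6: wins, pays 4, utility 5 - 4 = 1.
So bidding 6 beats truth here (1 > 0).

6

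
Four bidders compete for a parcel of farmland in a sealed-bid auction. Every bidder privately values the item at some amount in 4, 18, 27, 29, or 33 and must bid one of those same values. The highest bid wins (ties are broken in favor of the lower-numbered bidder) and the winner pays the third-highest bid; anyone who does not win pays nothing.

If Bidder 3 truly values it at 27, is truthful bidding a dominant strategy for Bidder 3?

No

Consider the case where Bidder 1 bids 4, Bidder 2 bids 4 and Bidder 4 bids 29.
Truthful bid 27: loses, pays 0, utility 0.
Bid 29 instead: wins, pays 4, utility 27 - 4 = 23.
Since 23 > 0, bidding 29 is strictly better here, so truthful bidding is not dominant.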